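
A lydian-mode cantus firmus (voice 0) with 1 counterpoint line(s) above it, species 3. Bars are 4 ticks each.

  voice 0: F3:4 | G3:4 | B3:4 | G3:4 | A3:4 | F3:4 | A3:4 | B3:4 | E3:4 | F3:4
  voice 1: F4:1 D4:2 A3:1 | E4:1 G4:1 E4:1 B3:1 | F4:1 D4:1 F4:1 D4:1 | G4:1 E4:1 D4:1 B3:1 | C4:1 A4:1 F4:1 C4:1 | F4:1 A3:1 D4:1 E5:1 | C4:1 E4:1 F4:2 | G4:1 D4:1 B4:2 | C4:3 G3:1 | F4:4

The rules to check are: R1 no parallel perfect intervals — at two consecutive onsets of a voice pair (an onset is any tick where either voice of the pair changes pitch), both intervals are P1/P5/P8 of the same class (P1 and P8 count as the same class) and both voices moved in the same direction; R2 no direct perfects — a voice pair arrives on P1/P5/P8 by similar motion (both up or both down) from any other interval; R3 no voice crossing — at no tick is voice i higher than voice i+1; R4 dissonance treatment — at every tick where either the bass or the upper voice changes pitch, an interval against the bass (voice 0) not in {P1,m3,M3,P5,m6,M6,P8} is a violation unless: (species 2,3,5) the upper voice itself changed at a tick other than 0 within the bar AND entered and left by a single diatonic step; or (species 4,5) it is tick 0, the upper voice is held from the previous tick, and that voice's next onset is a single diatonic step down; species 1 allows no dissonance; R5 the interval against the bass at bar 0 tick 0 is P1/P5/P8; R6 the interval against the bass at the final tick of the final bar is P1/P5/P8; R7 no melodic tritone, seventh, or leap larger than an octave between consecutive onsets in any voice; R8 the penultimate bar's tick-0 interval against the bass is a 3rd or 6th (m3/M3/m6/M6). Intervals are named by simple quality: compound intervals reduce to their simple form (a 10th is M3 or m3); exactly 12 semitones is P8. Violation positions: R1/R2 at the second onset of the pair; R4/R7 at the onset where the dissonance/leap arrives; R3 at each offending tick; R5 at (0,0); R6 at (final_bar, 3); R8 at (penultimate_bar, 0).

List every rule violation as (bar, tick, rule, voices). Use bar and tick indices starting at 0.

bar 0: v0=F3 v1=F4 downbeat P8
bar 1: v0=G3 v1=E4 downbeat M6
bar 2: v0=B3 v1=F4 downbeat TT
bar 3: v0=G3 v1=G4 downbeat P8
bar 4: v0=A3 v1=C4 downbeat m3
bar 5: v0=F3 v1=F4 downbeat P8
bar 6: v0=A3 v1=C4 downbeat m3
bar 7: v0=B3 v1=G4 downbeat m6
bar 8: v0=E3 v1=C4 downbeat m6
bar 9: v0=F3 v1=F4 downbeat P8
  -> R4 @ bar 2 tick 0 v(0, 1): B3/F4 TT untreated
  -> R7 @ bar 2 tick 0 v(1,): B3->F4 leap 6st
  -> R4 @ bar 2 tick 2 v(0, 1): B3/F4 TT untreated
  -> R4 @ bar 5 tick 3 v(0, 1): F3/E5 M7 untreated
  -> R7 @ bar 5 tick 3 v(1,): D4->E5 leap 14st
  -> R7 @ bar 6 tick 0 v(1,): E5->C4 leap 16st
  -> R7 @ bar 8 tick 0 v(1,): B4->C4 leap 11st
  -> R2 @ bar 9 tick 0 v(0, 1): E3/G3 m3 -> F3/F4 P8 similar
  -> R7 @ bar 9 tick 0 v(1,): G3->F4 leap 10st

(2, 0, R4, (0, 1))
(2, 0, R7, (1,))
(2, 2, R4, (0, 1))
(5, 3, R4, (0, 1))
(5, 3, R7, (1,))
(6, 0, R7, (1,))
(8, 0, R7, (1,))
(9, 0, R2, (0, 1))
(9, 0, R7, (1,))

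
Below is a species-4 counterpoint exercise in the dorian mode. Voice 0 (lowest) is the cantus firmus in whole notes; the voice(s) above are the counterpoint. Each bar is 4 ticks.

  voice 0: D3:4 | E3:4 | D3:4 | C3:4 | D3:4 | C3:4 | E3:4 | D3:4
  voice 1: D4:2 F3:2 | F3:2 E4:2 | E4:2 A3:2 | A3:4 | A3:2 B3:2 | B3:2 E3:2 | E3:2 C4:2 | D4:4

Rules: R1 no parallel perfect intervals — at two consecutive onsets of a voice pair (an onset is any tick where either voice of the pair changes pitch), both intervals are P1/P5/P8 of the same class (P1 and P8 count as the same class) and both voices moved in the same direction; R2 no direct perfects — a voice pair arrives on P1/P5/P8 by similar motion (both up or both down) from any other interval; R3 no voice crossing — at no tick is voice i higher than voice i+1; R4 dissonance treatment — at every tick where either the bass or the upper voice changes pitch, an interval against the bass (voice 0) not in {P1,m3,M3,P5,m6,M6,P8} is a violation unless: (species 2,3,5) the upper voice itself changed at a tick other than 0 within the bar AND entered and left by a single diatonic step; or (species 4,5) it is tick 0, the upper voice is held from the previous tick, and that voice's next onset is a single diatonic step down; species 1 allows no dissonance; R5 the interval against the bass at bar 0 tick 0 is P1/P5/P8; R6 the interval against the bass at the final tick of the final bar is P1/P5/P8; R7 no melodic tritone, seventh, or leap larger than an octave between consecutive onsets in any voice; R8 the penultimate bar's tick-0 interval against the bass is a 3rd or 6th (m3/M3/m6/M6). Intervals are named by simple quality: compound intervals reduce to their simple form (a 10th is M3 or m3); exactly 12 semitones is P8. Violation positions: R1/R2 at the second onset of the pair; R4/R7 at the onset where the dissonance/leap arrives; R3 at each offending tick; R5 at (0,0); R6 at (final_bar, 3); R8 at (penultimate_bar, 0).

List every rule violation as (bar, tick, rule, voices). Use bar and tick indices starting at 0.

(1, 0, R4, (0, 1))
(1, 2, R7, (1,))
(2, 0, R4, (0, 1))
(5, 0, R4, (0, 1))
(6, 0, R8, (0, 1))

bar 0: v0=D3 v1=D4 downbeat P8
bar 1: v0=E3 v1=F3 downbeat m2
bar 2: v0=D3 v1=E4 downbeat M2
bar 3: v0=C3 v1=A3 downbeat M6
bar 4: v0=D3 v1=A3 downbeat P5
bar 5: v0=C3 v1=B3 downbeat M7
bar 6: v0=E3 v1=E3 downbeat P1
bar 7: v0=D3 v1=D4 downbeat P8
  -> R4 @ bar 1 tick 0 v(0, 1): E3/F3 m2 untreated
  -> R7 @ bar 1 tick 2 v(1,): F3->E4 leap 11st
  -> R4 @ bar 2 tick 0 v(0, 1): D3/E4 M2 untreated
  -> R4 @ bar 5 tick 0 v(0, 1): C3/B3 M7 untreated
  -> R8 @ bar 6 tick 0 v(0, 1): penult P1 not 3rd/6th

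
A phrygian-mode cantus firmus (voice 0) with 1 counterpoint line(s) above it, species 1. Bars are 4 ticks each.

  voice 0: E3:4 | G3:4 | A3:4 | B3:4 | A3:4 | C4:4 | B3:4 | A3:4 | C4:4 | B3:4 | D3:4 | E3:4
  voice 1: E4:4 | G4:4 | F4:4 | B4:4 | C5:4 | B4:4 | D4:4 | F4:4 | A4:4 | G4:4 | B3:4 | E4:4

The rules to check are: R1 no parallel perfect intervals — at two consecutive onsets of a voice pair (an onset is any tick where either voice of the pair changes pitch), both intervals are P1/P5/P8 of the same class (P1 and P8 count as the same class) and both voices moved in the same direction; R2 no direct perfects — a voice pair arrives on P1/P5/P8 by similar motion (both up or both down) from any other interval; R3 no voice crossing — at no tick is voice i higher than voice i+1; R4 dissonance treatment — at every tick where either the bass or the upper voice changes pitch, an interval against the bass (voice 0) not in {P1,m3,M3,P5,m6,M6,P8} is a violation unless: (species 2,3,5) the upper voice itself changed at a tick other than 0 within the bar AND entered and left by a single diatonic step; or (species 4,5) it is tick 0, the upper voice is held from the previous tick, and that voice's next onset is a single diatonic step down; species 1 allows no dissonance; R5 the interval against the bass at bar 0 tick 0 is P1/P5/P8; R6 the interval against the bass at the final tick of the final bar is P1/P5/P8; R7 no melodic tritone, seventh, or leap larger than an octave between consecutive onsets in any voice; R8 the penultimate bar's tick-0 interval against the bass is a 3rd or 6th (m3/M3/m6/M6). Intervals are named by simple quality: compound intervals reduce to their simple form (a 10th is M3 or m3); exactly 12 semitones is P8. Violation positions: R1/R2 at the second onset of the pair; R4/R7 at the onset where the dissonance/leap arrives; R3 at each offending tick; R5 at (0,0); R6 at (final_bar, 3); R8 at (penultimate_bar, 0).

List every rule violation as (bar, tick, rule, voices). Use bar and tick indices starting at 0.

bar 0: v0=E3 v1=E4 downbeat P8
bar 1: v0=G3 v1=G4 downbeat P8
bar 2: v0=A3 v1=F4 downbeat m6
bar 3: v0=B3 v1=B4 downbeat P8
bar 4: v0=A3 v1=C5 downbeat m3
bar 5: v0=C4 v1=B4 downbeat M7
bar 6: v0=B3 v1=D4 downbeat m3
bar 7: v0=A3 v1=F4 downbeat m6
bar 8: v0=C4 v1=A4 downbeat M6
bar 9: v0=B3 v1=G4 downbeat m6
bar 10: v0=D3 v1=B3 downbeat M6
bar 11: v0=E3 v1=E4 downbeat P8
  -> R1 @ bar 1 tick 0 v(0, 1): E3/E4 P8 -> G3/G4 P8 similar
  -> R2 @ bar 3 tick 0 v(0, 1): A3/F4 m6 -> B3/B4 P8 similar
  -> R7 @ bar 3 tick 0 v(1,): F4->B4 leap 6st
  -> R4 @ bar 5 tick 0 v(0, 1): C4/B4 M7 untreated
  -> R2 @ bar 11 tick 0 v(0, 1): D3/B3 M6 -> E3/E4 P8 similar

(1, 0, R1, (0, 1))
(3, 0, R2, (0, 1))
(3, 0, R7, (1,))
(5, 0, R4, (0, 1))
(11, 0, R2, (0, 1))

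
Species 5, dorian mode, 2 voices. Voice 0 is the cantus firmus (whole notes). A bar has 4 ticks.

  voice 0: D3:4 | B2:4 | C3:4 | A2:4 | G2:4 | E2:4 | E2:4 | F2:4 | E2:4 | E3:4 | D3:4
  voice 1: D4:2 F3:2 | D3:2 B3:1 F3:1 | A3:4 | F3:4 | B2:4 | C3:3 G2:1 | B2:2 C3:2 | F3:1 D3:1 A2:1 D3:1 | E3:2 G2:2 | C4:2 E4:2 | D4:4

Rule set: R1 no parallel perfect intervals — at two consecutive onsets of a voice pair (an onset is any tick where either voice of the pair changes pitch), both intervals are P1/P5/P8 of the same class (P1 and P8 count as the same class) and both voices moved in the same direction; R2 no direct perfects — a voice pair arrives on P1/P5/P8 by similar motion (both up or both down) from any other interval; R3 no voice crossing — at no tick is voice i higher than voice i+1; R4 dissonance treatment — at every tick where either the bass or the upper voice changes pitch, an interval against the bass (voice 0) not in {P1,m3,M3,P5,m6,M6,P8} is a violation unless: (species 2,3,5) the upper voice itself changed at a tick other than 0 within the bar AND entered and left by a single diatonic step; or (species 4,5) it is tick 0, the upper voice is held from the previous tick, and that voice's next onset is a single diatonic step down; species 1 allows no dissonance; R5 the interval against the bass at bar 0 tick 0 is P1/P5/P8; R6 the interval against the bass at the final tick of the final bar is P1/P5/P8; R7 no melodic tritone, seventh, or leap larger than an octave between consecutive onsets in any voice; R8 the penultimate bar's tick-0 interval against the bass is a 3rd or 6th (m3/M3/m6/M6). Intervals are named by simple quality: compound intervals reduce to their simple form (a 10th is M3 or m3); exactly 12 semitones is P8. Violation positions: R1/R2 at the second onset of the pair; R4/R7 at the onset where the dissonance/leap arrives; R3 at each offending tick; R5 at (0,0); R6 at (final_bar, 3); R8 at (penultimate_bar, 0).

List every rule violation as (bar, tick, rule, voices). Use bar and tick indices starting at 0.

(1, 3, R4, (0, 1))
(1, 3, R7, (1,))
(4, 0, R7, (1,))
(7, 0, R2, (0, 1))
(9, 0, R7, (1,))
(10, 0, R1, (0, 1))

bar 0: v0=D3 v1=D4 downbeat P8
bar 1: v0=B2 v1=D3 downbeat m3
bar 2: v0=C3 v1=A3 downbeat M6
bar 3: v0=A2 v1=F3 downbeat m6
bar 4: v0=G2 v1=B2 downbeat M3
bar 5: v0=E2 v1=C3 downbeat m6
bar 6: v0=E2 v1=B2 downbeat P5
bar 7: v0=F2 v1=F3 downbeat P8
bar 8: v0=E2 v1=E3 downbeat P8
bar 9: v0=E3 v1=C4 downbeat m6
bar 10: v0=D3 v1=D4 downbeat P8
  -> R4 @ bar 1 tick 3 v(0, 1): B2/F3 TT untreated
  -> R7 @ bar 1 tick 3 v(1,): B3->F3 leap 6st
  -> R7 @ bar 4 tick 0 v(1,): F3->B2 leap 6st
  -> R2 @ bar 7 tick 0 v(0, 1): E2/C3 m6 -> F2/F3 P8 similar
  -> R7 @ bar 9 tick 0 v(1,): G2->C4 leap 17st
  -> R1 @ bar 10 tick 0 v(0, 1): E3/E4 P8 -> D3/D4 P8 similar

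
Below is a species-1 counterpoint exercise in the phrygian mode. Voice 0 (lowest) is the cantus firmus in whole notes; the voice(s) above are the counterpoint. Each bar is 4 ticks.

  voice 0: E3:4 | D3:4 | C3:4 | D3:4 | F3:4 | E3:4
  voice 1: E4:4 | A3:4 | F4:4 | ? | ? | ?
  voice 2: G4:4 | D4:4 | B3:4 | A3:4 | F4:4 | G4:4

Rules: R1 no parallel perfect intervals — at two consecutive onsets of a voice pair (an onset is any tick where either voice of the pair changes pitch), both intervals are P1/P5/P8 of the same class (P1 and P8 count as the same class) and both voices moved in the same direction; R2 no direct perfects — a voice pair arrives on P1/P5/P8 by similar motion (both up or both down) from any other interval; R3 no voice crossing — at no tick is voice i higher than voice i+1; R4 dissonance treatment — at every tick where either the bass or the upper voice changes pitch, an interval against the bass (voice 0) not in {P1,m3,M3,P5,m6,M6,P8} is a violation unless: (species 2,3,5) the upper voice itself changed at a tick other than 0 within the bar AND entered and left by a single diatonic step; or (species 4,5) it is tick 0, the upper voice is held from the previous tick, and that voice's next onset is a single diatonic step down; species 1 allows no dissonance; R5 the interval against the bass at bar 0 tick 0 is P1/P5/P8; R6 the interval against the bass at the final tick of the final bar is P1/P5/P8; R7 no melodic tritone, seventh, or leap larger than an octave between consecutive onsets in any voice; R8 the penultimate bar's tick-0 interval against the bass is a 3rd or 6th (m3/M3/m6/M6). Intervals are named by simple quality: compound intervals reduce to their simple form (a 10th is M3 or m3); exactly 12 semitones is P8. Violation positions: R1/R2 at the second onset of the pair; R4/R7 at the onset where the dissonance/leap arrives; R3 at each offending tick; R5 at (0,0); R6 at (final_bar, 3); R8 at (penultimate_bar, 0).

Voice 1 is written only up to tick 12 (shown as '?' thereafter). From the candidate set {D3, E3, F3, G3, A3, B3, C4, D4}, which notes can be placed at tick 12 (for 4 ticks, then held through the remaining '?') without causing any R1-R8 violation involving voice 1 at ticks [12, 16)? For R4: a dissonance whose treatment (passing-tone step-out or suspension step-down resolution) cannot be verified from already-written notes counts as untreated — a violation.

{F3}

D3: violates R2,R7
E3: violates R4,R7
F3: legal
G3: violates R4,R7
A3: violates R2
B3: violates R3,R7
C4: violates R3,R4
D4: violates R3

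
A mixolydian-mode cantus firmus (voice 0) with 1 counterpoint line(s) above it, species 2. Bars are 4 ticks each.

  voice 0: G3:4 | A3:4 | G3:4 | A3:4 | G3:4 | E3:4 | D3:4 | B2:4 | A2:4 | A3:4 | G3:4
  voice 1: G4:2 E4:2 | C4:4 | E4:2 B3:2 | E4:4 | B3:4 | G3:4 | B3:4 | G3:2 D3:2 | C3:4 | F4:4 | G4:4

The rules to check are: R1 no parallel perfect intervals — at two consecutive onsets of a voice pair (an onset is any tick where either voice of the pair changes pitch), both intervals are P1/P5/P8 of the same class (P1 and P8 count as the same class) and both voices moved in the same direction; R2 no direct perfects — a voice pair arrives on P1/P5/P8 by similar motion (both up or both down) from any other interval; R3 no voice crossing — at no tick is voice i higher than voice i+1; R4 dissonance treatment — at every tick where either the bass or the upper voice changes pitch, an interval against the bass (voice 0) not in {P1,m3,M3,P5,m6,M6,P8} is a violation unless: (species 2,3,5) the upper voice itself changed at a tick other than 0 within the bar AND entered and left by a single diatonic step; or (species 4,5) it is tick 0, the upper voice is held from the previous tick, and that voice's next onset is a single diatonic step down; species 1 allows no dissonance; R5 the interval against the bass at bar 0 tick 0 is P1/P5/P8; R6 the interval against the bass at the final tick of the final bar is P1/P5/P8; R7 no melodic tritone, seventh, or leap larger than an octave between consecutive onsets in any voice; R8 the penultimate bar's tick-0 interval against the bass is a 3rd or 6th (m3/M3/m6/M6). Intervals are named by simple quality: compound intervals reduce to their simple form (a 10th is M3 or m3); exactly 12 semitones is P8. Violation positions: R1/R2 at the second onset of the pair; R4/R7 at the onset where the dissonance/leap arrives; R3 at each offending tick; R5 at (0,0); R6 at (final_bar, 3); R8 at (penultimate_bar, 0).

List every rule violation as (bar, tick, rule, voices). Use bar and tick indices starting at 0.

bar 0: v0=G3 v1=G4 downbeat P8
bar 1: v0=A3 v1=C4 downbeat m3
bar 2: v0=G3 v1=E4 downbeat M6
bar 3: v0=A3 v1=E4 downbeat P5
bar 4: v0=G3 v1=B3 downbeat M3
bar 5: v0=E3 v1=G3 downbeat m3
bar 6: v0=D3 v1=B3 downbeat M6
bar 7: v0=B2 v1=G3 downbeat m6
bar 8: v0=A2 v1=C3 downbeat m3
bar 9: v0=A3 v1=F4 downbeat m6
bar 10: v0=G3 v1=G4 downbeat P8
  -> R2 @ bar 3 tick 0 v(0, 1): G3/B3 M3 -> A3/E4 P5 similar
  -> R7 @ bar 9 tick 0 v(1,): C3->F4 leap 17st

(3, 0, R2, (0, 1))
(9, 0, R7, (1,))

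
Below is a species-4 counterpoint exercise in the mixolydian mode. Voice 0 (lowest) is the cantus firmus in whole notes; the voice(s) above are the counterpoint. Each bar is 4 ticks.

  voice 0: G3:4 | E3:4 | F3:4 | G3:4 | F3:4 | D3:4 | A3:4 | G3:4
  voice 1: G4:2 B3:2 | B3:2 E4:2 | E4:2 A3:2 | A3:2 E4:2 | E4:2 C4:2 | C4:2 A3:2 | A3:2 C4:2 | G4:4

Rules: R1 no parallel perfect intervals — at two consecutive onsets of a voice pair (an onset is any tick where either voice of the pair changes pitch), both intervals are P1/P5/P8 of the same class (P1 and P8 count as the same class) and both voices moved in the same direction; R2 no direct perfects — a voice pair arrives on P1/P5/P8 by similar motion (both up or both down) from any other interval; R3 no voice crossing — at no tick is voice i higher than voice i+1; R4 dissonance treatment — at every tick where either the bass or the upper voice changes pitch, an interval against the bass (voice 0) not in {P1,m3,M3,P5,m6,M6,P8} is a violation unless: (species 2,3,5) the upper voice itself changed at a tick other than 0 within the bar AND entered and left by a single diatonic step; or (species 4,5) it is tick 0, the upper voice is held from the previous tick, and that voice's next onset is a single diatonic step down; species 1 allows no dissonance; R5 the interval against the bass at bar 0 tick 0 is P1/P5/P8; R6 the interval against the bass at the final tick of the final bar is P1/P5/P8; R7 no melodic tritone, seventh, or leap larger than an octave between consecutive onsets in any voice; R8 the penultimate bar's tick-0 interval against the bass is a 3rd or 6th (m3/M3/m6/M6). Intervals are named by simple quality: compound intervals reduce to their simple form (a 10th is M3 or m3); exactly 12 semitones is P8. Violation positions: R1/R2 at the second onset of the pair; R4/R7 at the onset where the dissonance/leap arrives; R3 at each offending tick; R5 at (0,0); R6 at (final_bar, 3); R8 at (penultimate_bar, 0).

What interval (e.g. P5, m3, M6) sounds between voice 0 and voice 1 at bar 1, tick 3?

P8

voice 0=E3 voice 1=E4 -> P8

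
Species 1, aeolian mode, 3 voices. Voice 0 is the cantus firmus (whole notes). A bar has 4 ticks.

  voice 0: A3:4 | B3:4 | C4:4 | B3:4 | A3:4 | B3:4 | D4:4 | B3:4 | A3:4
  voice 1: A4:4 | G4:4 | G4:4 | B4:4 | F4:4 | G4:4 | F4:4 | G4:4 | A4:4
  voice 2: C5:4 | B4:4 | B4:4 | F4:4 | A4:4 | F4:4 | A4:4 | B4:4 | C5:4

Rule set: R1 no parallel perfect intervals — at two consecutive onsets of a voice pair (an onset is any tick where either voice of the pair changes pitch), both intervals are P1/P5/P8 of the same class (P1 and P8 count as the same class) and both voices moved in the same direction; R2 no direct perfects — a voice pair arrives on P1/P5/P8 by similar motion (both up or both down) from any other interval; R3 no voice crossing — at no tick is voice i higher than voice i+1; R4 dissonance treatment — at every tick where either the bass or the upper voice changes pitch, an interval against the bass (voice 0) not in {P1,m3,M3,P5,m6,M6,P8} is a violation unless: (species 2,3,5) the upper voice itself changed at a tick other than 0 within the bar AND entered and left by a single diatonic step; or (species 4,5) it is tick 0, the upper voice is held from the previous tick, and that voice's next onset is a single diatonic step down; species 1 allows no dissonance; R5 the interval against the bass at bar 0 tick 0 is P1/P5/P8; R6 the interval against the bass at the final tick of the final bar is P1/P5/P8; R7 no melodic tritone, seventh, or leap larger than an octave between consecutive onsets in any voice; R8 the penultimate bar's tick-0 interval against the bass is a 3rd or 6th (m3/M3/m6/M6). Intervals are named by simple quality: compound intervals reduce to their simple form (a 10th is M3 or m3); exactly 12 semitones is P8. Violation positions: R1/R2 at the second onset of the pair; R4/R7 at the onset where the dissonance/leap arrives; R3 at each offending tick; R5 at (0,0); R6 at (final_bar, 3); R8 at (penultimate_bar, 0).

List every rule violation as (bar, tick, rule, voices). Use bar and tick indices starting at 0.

bar 0: v0=A3 v1=A4 v2=C5 downbeat m3
bar 1: v0=B3 v1=G4 v2=B4 downbeat P8
bar 2: v0=C4 v1=G4 v2=B4 downbeat M7
bar 3: v0=B3 v1=B4 v2=F4 downbeat TT
bar 4: v0=A3 v1=F4 v2=A4 downbeat P8
bar 5: v0=B3 v1=G4 v2=F4 downbeat TT
bar 6: v0=D4 v1=F4 v2=A4 downbeat P5
bar 7: v0=B3 v1=G4 v2=B4 downbeat P8
bar 8: v0=A3 v1=A4 v2=C5 downbeat m3
  -> R5 @ bar 0 tick 0 v(0, 2): opens on m3
  -> R4 @ bar 2 tick 0 v(0, 2): C4/B4 M7 untreated
  -> R3 @ bar 3 tick 0 v(1, 2): B4 above F4
  -> R4 @ bar 3 tick 0 v(0, 2): B3/F4 TT untreated
  -> R7 @ bar 3 tick 0 v(2,): B4->F4 leap 6st
  -> R3 @ bar 3 tick 1 v(1, 2): B4 above F4
  -> R3 @ bar 3 tick 2 v(1, 2): B4 above F4
  -> R3 @ bar 3 tick 3 v(1, 2): B4 above F4
  -> R7 @ bar 4 tick 0 v(1,): B4->F4 leap 6st
  -> R3 @ bar 5 tick 0 v(1, 2): G4 above F4
  -> R4 @ bar 5 tick 0 v(0, 2): B3/F4 TT untreated
  -> R3 @ bar 5 tick 1 v(1, 2): G4 above F4
  -> R3 @ bar 5 tick 2 v(1, 2): G4 above F4
  -> R3 @ bar 5 tick 3 v(1, 2): G4 above F4
  -> R2 @ bar 6 tick 0 v(0, 2): B3/F4 TT -> D4/A4 P5 similar
  -> R8 @ bar 7 tick 0 v(0, 2): penult P8 not 3rd/6th
  -> R6 @ bar 8 tick 3 v(0, 2): closes on m3

(0, 0, R5, (0, 2))
(2, 0, R4, (0, 2))
(3, 0, R3, (1, 2))
(3, 0, R4, (0, 2))
(3, 0, R7, (2,))
(3, 1, R3, (1, 2))
(3, 2, R3, (1, 2))
(3, 3, R3, (1, 2))
(4, 0, R7, (1,))
(5, 0, R3, (1, 2))
(5, 0, R4, (0, 2))
(5, 1, R3, (1, 2))
(5, 2, R3, (1, 2))
(5, 3, R3, (1, 2))
(6, 0, R2, (0, 2))
(7, 0, R8, (0, 2))
(8, 3, R6, (0, 2))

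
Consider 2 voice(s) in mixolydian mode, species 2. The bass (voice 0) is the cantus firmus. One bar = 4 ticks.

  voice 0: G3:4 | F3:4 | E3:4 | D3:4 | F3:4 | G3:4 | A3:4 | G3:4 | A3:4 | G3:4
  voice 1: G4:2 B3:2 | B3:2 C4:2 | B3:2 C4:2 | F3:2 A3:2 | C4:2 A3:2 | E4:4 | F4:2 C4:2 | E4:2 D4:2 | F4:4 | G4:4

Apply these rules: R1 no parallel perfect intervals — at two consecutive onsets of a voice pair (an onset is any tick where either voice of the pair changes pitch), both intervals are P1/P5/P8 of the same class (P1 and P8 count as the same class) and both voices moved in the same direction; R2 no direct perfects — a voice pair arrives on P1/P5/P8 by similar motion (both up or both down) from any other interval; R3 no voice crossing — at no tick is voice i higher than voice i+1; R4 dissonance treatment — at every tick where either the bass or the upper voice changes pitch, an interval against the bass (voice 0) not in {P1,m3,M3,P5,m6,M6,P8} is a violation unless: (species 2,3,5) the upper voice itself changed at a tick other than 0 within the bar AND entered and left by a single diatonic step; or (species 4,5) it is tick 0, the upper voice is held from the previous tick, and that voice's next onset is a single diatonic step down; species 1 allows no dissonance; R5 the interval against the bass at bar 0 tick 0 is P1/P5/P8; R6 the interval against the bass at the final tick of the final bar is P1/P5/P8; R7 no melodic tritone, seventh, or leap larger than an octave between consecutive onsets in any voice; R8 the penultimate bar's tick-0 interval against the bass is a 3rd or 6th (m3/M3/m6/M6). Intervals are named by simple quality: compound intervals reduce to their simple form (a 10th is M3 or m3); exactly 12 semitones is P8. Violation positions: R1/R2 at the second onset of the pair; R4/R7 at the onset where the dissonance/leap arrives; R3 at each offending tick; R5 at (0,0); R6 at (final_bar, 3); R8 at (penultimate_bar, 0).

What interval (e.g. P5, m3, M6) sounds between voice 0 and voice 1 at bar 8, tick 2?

m6

voice 0=A3 voice 1=F4 -> m6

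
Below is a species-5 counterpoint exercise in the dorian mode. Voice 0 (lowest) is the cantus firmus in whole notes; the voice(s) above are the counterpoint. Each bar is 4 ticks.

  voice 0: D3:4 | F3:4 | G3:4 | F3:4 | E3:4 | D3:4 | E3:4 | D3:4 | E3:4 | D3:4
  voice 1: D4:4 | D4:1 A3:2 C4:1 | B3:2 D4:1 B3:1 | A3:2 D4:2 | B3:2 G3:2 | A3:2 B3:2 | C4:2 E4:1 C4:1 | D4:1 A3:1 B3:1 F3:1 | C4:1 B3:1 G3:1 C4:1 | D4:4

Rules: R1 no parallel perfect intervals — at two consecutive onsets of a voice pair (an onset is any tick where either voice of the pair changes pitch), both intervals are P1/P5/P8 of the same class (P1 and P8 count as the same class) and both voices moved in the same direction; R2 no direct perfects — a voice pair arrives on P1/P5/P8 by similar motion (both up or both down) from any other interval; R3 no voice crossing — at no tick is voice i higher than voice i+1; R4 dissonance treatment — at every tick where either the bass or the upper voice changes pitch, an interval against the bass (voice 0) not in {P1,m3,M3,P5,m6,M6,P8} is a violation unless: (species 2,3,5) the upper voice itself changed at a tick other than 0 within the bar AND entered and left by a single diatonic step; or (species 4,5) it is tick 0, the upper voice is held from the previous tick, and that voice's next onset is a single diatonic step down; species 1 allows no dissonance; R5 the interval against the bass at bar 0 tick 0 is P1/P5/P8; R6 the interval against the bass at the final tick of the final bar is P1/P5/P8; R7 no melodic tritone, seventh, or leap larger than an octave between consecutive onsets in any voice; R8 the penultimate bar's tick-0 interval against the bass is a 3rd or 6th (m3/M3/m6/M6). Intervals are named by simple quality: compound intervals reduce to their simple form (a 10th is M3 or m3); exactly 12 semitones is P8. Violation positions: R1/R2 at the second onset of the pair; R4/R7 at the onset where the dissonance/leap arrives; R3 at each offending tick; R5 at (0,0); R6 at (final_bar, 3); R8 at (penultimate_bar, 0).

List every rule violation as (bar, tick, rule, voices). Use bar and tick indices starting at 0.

(4, 0, R2, (0, 1))
(7, 3, R7, (1,))

bar 0: v0=D3 v1=D4 downbeat P8
bar 1: v0=F3 v1=D4 downbeat M6
bar 2: v0=G3 v1=B3 downbeat M3
bar 3: v0=F3 v1=A3 downbeat M3
bar 4: v0=E3 v1=B3 downbeat P5
bar 5: v0=D3 v1=A3 downbeat P5
bar 6: v0=E3 v1=C4 downbeat m6
bar 7: v0=D3 v1=D4 downbeat P8
bar 8: v0=E3 v1=C4 downbeat m6
bar 9: v0=D3 v1=D4 downbeat P8
  -> R2 @ bar 4 tick 0 v(0, 1): F3/D4 M6 -> E3/B3 P5 similar
  -> R7 @ bar 7 tick 3 v(1,): B3->F3 leap 6st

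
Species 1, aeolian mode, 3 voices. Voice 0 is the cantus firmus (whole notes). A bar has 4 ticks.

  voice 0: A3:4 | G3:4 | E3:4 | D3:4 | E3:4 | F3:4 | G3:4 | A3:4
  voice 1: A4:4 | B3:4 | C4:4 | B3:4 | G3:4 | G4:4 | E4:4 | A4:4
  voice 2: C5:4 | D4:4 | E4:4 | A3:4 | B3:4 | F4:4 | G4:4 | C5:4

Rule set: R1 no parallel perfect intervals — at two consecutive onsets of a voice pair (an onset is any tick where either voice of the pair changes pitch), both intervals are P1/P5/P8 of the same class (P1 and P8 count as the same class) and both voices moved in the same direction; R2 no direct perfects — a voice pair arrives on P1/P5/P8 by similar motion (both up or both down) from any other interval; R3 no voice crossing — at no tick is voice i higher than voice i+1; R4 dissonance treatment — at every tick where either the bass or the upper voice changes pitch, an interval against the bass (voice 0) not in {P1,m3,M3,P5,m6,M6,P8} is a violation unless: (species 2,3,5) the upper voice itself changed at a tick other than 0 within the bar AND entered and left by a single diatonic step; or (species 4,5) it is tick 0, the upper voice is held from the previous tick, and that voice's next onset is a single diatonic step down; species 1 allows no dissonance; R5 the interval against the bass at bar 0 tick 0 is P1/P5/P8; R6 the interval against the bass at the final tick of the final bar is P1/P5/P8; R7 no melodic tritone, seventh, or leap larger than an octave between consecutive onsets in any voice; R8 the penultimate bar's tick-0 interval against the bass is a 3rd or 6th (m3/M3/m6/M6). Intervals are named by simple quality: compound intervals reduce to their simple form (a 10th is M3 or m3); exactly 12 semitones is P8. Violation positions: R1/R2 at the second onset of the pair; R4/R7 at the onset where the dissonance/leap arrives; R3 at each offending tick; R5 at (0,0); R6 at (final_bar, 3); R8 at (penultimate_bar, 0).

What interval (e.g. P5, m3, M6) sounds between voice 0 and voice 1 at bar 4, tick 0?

voice 0=E3 voice 1=G3 -> m3

m3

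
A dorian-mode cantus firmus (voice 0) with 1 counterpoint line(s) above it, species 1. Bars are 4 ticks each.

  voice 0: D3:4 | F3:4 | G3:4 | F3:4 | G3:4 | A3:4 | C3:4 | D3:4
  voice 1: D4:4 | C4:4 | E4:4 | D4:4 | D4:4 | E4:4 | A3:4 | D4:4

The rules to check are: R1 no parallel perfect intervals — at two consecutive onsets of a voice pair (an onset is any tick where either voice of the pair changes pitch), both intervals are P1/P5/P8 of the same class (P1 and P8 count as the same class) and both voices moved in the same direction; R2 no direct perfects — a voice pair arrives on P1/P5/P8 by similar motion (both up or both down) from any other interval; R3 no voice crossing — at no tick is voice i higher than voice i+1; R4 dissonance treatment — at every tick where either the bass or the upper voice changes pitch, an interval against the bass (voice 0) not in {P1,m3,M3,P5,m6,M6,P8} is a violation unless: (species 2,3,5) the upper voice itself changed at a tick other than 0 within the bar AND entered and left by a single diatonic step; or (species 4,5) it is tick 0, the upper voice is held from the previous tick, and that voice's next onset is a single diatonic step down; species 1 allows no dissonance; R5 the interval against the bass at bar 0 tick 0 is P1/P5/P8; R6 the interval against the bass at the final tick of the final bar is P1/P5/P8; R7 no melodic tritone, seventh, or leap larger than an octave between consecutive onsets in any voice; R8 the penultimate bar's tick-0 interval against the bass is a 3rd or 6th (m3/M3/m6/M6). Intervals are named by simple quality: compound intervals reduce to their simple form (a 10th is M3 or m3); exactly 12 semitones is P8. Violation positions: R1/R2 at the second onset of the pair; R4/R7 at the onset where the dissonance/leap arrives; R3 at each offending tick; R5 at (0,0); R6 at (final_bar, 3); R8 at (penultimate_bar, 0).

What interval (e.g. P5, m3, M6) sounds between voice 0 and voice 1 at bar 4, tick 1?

P5

voice 0=G3 voice 1=D4 -> P5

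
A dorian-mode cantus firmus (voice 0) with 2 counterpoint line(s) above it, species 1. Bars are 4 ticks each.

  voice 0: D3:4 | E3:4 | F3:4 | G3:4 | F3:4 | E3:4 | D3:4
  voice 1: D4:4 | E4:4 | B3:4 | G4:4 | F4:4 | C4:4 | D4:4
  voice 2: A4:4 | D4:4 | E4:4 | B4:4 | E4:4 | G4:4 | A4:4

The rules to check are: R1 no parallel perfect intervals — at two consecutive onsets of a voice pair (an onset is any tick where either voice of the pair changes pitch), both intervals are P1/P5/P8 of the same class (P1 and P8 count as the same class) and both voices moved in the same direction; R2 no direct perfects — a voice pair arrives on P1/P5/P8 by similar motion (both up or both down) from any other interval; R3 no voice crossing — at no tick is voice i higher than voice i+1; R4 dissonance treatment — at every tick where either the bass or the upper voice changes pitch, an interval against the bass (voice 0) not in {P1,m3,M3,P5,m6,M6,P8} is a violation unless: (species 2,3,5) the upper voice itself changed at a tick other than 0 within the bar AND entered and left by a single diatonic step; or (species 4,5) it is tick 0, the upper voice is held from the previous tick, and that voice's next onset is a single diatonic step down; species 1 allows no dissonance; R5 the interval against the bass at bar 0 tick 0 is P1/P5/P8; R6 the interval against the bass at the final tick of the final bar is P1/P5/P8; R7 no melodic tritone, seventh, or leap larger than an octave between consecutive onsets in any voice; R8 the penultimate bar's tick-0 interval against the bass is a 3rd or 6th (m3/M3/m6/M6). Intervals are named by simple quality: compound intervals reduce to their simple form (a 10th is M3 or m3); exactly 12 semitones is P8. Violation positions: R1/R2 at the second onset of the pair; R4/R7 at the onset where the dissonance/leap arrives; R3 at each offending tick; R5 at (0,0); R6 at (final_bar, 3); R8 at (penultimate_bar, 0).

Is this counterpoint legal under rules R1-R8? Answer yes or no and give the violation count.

No (16 violations)

bar 0: v0=D3 v1=D4 v2=A4 (P5)
bar 1: v0=E3 v1=E4 v2=D4 (m7)
bar 2: v0=F3 v1=B3 v2=E4 (M7)
bar 3: v0=G3 v1=G4 v2=B4 (M3)
bar 4: v0=F3 v1=F4 v2=E4 (M7)
bar 5: v0=E3 v1=C4 v2=G4 (m3)
bar 6: v0=D3 v1=D4 v2=A4 (P5)
  R1 @ bar1.0: D3/D4 P8 -> E3/E4 P8 similar
  R3 @ bar1.0: E4 above D4
  R4 @ bar1.0: E3/D4 m7 untreated
  R3 @ bar1.1: E4 above D4
  R3 @ bar1.2: E4 above D4
  R3 @ bar1.3: E4 above D4
  R4 @ bar2.0: F3/B3 TT untreated
  R4 @ bar2.0: F3/E4 M7 untreated
  R2 @ bar3.0: F3/B3 TT -> G3/G4 P8 similar
  R1 @ bar4.0: G3/G4 P8 -> F3/F4 P8 similar
  R3 @ bar4.0: F4 above E4
  R4 @ bar4.0: F3/E4 M7 untreated
  R3 @ bar4.1: F4 above E4
  R3 @ bar4.2: F4 above E4
  R3 @ bar4.3: F4 above E4
  R1 @ bar6.0: C4/G4 P5 -> D4/A4 P5 similar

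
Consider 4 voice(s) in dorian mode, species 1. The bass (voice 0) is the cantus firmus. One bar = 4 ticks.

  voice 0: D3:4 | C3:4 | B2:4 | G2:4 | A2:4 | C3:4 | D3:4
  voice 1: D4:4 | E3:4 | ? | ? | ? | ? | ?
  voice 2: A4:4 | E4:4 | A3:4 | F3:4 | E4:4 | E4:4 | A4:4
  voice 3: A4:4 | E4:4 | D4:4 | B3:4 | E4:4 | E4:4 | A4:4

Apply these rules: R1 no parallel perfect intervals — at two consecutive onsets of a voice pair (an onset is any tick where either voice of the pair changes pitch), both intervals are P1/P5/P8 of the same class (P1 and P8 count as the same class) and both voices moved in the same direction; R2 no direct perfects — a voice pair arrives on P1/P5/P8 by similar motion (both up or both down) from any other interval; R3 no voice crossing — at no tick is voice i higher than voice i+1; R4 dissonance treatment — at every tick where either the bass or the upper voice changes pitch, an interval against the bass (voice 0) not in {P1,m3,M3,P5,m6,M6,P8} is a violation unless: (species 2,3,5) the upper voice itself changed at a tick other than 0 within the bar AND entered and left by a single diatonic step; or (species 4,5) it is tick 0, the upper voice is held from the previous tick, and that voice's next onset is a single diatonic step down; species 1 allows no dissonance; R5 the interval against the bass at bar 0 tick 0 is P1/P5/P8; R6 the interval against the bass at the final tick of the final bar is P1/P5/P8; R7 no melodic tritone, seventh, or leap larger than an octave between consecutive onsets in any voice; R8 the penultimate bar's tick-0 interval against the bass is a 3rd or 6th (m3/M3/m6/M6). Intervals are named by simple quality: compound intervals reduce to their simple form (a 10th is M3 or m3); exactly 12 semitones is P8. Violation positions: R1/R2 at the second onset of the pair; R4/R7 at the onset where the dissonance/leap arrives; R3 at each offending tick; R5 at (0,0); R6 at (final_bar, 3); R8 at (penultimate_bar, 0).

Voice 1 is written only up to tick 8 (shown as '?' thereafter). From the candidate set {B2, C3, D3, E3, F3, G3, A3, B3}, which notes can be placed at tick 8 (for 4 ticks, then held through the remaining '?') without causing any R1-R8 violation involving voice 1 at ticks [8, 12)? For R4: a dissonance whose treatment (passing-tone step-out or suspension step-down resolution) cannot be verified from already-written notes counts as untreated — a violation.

{G3}

B2: violates R2
C3: violates R4
D3: violates R1,R2
E3: violates R4
F3: violates R4
G3: legal
A3: violates R4
B3: violates R3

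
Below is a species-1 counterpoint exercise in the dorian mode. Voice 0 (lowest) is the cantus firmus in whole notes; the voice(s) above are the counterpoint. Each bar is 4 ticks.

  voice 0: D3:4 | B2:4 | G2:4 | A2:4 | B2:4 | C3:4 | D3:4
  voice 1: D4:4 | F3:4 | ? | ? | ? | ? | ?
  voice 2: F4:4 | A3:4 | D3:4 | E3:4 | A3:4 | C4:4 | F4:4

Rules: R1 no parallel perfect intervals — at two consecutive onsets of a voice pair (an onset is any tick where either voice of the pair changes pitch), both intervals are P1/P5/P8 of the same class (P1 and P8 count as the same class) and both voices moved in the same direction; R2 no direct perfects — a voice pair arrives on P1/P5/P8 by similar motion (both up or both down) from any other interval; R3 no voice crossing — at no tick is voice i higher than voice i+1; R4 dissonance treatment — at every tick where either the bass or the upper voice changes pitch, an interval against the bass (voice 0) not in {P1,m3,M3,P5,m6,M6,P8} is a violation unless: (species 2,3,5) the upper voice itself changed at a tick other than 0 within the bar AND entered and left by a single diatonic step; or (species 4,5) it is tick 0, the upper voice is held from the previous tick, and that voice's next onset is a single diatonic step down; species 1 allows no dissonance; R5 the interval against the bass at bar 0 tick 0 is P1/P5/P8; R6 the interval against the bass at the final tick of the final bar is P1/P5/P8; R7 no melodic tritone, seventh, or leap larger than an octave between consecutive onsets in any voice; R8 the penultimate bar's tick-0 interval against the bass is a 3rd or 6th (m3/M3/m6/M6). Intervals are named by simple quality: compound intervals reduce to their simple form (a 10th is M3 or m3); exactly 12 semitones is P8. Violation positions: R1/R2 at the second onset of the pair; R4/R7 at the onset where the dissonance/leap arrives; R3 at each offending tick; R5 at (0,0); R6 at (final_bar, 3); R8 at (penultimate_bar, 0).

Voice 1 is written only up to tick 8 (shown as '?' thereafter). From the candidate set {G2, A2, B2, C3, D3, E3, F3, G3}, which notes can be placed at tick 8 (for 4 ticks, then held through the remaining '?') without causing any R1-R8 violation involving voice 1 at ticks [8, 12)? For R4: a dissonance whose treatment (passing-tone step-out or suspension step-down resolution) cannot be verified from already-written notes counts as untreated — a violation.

G2: violates R2,R7
A2: violates R4
B2: violates R7
C3: violates R4
D3: violates R2
E3: violates R3
F3: violates R3,R4
G3: violates R3

{}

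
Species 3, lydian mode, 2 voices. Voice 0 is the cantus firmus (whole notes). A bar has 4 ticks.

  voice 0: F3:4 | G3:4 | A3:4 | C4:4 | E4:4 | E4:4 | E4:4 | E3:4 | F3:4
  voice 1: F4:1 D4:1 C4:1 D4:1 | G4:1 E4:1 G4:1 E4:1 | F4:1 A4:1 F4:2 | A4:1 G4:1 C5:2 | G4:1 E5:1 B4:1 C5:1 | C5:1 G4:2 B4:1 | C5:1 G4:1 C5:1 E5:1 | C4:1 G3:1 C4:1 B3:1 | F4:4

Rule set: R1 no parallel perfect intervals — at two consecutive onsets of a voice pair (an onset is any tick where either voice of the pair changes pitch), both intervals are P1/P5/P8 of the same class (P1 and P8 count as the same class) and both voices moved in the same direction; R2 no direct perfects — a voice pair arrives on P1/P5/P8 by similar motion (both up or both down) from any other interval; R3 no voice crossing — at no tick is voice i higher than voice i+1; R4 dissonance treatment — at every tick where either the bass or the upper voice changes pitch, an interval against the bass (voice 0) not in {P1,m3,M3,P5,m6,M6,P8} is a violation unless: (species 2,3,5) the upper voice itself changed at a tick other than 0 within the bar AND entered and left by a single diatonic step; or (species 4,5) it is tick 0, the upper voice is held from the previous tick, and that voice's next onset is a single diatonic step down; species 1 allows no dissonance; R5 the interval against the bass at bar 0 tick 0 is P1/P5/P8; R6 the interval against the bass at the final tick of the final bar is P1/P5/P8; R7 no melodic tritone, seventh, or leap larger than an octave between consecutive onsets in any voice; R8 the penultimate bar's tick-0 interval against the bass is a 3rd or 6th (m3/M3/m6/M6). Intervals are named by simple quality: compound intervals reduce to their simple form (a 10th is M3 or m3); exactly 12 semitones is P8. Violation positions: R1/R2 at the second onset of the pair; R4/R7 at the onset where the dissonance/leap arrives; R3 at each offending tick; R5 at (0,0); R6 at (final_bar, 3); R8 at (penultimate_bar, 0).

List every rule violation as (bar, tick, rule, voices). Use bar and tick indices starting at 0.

(1, 0, R2, (0, 1))
(7, 0, R7, (1,))
(8, 0, R2, (0, 1))
(8, 0, R7, (1,))

bar 0: v0=F3 v1=F4 downbeat P8
bar 1: v0=G3 v1=G4 downbeat P8
bar 2: v0=A3 v1=F4 downbeat m6
bar 3: v0=C4 v1=A4 downbeat M6
bar 4: v0=E4 v1=G4 downbeat m3
bar 5: v0=E4 v1=C5 downbeat m6
bar 6: v0=E4 v1=C5 downbeat m6
bar 7: v0=E3 v1=C4 downbeat m6
bar 8: v0=F3 v1=F4 downbeat P8
  -> R2 @ bar 1 tick 0 v(0, 1): F3/D4 M6 -> G3/G4 P8 similar
  -> R7 @ bar 7 tick 0 v(1,): E5->C4 leap 16st
  -> R2 @ bar 8 tick 0 v(0, 1): E3/B3 P5 -> F3/F4 P8 similar
  -> R7 @ bar 8 tick 0 v(1,): B3->F4 leap 6st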